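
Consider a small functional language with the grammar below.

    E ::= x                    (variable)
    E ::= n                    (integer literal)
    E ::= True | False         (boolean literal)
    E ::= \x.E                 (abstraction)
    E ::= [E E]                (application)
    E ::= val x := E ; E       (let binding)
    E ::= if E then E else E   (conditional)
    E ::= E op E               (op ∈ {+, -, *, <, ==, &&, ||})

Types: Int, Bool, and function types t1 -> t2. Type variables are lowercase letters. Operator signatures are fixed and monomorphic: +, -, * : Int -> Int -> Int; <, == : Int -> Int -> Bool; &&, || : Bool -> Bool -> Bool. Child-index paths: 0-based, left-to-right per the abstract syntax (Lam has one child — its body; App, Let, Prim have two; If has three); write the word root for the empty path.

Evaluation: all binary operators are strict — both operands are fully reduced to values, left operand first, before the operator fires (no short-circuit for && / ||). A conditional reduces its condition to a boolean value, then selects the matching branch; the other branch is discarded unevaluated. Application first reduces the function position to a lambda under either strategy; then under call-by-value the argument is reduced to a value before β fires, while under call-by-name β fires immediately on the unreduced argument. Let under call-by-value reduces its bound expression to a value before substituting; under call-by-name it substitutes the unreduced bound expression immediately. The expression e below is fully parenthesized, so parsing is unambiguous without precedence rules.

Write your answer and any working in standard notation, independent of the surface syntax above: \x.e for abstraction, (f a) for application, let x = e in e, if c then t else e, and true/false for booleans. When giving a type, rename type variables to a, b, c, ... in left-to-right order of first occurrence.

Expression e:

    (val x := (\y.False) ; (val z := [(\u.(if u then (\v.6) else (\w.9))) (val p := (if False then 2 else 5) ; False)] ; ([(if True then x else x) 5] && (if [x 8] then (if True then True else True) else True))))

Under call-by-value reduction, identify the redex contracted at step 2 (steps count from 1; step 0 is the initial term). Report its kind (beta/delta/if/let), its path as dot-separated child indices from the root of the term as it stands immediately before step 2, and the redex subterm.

Answer: if at 0.1.0 : (if false then 2 else 5)

Derivation:
step 0: (let x = (\y.false) in (let z = ((\u.(if u then (\v.6) else (\w.9))) (let p = (if false then 2 else 5) in false)) in (((if true then x else x) 5) && (if (x 8) then (if true then true else true) else true))))
step 1: [let@root] (let z = ((\u.(if u then (\v.6) else (\w.9))) (let p = (if false then 2 else 5) in false)) in (((if true then (\y.false) else (\y.false)) 5) && (if ((\y.false) 8) then (if true then true else true) else true)))
step 2: [if@0.1.0] (let z = ((\u.(if u then (\v.6) else (\w.9))) (let p = 5 in false)) in (((if true then (\y.false) else (\y.false)) 5) && (if ((\y.false) 8) then (if true then true else true) else true)))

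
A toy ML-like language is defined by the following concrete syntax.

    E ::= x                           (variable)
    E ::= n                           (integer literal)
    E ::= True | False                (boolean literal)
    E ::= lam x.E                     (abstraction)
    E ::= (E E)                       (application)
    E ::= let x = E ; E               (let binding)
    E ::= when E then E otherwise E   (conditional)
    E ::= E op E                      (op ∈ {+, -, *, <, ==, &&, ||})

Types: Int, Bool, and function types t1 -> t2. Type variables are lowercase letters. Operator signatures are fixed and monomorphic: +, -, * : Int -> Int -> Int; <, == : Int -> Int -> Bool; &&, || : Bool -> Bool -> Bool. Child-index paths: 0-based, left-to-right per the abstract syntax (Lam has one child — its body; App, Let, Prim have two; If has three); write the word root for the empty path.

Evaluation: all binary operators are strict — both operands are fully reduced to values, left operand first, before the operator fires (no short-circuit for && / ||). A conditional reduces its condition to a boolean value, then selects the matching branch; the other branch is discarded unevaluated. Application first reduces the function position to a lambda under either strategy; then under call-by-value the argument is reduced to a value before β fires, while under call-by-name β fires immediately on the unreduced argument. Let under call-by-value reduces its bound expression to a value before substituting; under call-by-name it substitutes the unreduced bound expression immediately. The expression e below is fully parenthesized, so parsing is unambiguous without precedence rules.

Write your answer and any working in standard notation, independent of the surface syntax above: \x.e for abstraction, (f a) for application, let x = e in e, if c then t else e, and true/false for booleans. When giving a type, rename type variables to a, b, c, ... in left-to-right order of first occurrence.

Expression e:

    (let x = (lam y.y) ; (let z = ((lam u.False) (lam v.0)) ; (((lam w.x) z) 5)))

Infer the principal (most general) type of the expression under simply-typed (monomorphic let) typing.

Answer: Int

Trace:
y : a
\y._ : a -> a
let x : a -> a
\u._ : b -> Bool
\v._ : c -> Int
  unify b -> Bool ~ (c -> Int) -> d
  unify b ~ c -> Int
  unify Bool ~ d
_ _ : Bool
let z : Bool
x : a -> a
\w._ : e -> a -> a
z : Bool
  unify e -> a -> a ~ Bool -> f
  unify e ~ Bool
  unify a -> a ~ f
_ _ : a -> a
  unify a -> a ~ Int -> g
  unify a ~ Int
  unify Int ~ g
_ _ : Int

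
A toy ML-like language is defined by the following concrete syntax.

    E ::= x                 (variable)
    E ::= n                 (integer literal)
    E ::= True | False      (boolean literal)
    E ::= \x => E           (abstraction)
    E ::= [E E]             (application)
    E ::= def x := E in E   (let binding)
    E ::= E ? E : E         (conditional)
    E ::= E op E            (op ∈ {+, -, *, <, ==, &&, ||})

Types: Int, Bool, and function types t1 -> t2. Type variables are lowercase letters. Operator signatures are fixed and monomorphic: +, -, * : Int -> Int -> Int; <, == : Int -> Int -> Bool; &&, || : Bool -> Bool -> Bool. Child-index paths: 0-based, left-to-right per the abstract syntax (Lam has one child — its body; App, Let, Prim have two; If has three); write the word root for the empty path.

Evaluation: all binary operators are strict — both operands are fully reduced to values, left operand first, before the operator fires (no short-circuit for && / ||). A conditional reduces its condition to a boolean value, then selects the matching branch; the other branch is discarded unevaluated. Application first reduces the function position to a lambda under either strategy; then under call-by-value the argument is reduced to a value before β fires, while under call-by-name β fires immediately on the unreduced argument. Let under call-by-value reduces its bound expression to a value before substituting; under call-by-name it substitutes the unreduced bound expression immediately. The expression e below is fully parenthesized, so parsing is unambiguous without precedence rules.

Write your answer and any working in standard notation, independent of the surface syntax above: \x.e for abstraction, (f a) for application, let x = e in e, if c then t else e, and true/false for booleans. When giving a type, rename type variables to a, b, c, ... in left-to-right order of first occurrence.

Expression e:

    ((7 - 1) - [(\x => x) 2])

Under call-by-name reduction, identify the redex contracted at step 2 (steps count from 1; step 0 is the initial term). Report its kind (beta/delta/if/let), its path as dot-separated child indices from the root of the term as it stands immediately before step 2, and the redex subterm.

Answer: beta at 1 : ((\x.x) 2)

Trace:
step 0: ((7 - 1) - ((\x.x) 2))
step 1: [delta@0] (6 - ((\x.x) 2))
step 2: [beta@1] (6 - 2)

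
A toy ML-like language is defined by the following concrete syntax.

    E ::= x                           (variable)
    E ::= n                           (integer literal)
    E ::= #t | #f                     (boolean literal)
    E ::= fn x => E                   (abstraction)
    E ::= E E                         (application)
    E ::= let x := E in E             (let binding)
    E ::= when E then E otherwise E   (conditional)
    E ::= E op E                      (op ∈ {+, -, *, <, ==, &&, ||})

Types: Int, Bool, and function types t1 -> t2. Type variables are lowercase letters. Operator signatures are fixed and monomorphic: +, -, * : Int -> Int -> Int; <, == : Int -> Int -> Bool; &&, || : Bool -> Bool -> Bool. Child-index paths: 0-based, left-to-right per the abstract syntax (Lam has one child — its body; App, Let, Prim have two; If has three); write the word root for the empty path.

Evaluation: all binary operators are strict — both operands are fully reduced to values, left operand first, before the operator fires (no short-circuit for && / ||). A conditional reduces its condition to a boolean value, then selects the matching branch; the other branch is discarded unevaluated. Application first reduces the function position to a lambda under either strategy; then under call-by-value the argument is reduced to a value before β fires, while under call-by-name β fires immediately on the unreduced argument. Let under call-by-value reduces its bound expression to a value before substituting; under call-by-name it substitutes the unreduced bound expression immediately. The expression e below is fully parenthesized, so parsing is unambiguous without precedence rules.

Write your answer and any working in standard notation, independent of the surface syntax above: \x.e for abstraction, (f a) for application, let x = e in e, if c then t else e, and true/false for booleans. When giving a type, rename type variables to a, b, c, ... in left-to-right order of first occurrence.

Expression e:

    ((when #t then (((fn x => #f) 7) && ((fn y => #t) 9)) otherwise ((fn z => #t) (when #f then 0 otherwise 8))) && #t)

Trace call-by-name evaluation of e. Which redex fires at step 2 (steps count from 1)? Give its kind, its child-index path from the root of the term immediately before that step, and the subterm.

Answer: beta at 0.0 : ((\x.false) 7)

Trace:
step 0: ((if true then (((\x.false) 7) && ((\y.true) 9)) else ((\z.true) (if false then 0 else 8))) && true)
step 1: [if@0] ((((\x.false) 7) && ((\y.true) 9)) && true)
step 2: [beta@0.0] ((false && ((\y.true) 9)) && true)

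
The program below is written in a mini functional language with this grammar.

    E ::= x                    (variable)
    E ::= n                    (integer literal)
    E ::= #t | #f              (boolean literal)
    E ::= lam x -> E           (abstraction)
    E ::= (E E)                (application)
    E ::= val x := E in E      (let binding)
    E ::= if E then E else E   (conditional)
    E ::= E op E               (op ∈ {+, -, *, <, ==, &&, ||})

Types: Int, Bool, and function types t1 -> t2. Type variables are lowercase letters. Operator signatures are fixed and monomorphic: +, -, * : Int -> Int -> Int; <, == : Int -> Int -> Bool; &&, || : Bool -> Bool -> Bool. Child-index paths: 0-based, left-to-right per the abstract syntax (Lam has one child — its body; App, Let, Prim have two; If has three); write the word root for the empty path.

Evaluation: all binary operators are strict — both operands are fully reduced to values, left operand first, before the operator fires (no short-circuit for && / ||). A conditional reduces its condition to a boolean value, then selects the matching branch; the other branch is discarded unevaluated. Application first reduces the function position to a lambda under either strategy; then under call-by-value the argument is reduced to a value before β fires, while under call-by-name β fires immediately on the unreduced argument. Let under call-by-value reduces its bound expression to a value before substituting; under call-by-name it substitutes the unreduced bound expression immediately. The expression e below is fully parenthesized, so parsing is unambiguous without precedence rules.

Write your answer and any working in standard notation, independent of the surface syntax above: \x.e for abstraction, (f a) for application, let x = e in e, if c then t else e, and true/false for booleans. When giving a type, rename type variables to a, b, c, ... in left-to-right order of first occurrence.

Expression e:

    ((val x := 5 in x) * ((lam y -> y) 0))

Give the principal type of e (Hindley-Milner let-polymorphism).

Trace:
let x : Int
x : Int
  unify Int ~ Int
y : a
\y._ : a -> a
  unify a -> a ~ Int -> b
  unify a ~ Int
  unify Int ~ b
_ _ : Int
  unify Int ~ Int

Answer: Int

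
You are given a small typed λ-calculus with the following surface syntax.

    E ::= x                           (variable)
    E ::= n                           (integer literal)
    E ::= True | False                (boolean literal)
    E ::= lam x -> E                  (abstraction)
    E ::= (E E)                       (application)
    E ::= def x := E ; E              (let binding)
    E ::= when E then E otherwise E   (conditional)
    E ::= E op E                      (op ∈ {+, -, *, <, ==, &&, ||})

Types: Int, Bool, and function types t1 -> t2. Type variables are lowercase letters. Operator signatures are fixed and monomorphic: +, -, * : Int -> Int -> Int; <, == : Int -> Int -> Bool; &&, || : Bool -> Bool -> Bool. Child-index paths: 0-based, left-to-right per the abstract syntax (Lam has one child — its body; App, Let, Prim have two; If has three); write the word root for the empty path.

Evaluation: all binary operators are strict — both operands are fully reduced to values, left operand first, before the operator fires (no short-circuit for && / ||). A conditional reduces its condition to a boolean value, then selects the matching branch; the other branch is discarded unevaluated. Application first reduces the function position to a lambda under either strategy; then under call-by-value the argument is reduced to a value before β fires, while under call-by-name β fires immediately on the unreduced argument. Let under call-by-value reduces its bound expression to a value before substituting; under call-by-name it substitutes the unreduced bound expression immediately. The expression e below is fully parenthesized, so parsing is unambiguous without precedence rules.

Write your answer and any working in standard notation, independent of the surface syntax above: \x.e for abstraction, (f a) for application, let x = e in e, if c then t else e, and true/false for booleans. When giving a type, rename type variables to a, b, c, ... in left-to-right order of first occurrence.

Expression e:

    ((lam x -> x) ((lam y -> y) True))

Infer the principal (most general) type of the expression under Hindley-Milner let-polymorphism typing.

Answer: Bool

Working:
x : a
\x._ : a -> a
y : b
\y._ : b -> b
  unify b -> b ~ Bool -> c
  unify b ~ Bool
  unify Bool ~ c
_ _ : Bool
  unify a -> a ~ Bool -> d
  unify a ~ Bool
  unify Bool ~ d
_ _ : Bool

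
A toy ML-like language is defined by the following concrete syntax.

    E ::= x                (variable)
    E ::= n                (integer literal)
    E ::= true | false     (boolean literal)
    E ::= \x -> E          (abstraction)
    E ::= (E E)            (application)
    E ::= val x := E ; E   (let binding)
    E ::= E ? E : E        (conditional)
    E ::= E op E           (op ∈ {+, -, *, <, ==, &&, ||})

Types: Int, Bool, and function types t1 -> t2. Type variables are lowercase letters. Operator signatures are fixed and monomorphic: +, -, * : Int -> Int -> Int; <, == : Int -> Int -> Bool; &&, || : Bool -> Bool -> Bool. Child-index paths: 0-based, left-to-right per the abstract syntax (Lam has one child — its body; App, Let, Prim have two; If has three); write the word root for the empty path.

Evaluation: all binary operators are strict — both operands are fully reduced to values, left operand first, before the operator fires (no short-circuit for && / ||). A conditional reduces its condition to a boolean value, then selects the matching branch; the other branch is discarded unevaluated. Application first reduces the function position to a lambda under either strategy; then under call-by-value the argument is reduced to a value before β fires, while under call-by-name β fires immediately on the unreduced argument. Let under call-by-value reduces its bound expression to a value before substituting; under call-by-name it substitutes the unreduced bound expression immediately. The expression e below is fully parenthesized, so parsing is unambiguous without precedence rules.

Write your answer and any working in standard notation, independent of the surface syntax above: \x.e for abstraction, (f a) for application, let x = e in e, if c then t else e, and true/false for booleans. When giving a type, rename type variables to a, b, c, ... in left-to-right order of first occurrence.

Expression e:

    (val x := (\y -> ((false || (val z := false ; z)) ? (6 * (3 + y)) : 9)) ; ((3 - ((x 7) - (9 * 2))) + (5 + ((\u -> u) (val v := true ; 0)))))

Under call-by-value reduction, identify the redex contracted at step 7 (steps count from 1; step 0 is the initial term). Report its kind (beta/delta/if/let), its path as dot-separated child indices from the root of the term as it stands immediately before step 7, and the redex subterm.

Answer: delta at 0.1 : (9 - 18)

Derivation:
step 0: (let x = (\y.(if (false || (let z = false in z)) then (6 * (3 + y)) else 9)) in ((3 - ((x 7) - (9 * 2))) + (5 + ((\u.u) (let v = true in 0)))))
step 1: [let@root] ((3 - (((\y.(if (false || (let z = false in z)) then (6 * (3 + y)) else 9)) 7) - (9 * 2))) + (5 + ((\u.u) (let v = true in 0))))
step 2: [beta@0.1.0] ((3 - ((if (false || (let z = false in z)) then (6 * (3 + 7)) else 9) - (9 * 2))) + (5 + ((\u.u) (let v = true in 0))))
step 3: [let@0.1.0.0.1] ((3 - ((if (false || false) then (6 * (3 + 7)) else 9) - (9 * 2))) + (5 + ((\u.u) (let v = true in 0))))
step 4: [delta@0.1.0.0] ((3 - ((if false then (6 * (3 + 7)) else 9) - (9 * 2))) + (5 + ((\u.u) (let v = true in 0))))
step 5: [if@0.1.0] ((3 - (9 - (9 * 2))) + (5 + ((\u.u) (let v = true in 0))))
step 6: [delta@0.1.1] ((3 - (9 - 18)) + (5 + ((\u.u) (let v = true in 0))))
step 7: [delta@0.1] ((3 - -9) + (5 + ((\u.u) (let v = true in 0))))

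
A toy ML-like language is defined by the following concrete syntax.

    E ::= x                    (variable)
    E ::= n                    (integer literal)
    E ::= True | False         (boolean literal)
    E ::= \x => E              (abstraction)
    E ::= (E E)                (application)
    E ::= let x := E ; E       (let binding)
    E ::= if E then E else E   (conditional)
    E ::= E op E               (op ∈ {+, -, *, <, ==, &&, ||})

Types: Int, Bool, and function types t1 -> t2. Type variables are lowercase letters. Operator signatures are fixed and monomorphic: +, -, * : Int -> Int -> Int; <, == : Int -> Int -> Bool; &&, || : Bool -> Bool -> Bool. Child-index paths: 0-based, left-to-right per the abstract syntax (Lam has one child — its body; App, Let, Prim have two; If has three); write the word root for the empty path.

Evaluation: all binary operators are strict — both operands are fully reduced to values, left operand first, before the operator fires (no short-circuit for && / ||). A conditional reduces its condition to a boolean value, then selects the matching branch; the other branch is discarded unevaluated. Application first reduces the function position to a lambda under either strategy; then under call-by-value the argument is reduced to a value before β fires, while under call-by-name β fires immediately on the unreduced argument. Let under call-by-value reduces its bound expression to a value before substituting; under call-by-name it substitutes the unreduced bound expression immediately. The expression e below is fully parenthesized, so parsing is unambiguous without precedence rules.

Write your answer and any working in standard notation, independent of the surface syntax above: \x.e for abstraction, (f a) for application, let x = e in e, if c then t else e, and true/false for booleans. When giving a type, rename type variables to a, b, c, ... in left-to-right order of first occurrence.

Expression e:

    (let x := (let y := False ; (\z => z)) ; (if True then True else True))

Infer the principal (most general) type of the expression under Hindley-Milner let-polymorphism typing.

Trace:
let y : Bool
z : a
\z._ : a -> a
let x : forall. a -> a
  unify Bool ~ Bool
  unify Bool ~ Bool

Answer: Bool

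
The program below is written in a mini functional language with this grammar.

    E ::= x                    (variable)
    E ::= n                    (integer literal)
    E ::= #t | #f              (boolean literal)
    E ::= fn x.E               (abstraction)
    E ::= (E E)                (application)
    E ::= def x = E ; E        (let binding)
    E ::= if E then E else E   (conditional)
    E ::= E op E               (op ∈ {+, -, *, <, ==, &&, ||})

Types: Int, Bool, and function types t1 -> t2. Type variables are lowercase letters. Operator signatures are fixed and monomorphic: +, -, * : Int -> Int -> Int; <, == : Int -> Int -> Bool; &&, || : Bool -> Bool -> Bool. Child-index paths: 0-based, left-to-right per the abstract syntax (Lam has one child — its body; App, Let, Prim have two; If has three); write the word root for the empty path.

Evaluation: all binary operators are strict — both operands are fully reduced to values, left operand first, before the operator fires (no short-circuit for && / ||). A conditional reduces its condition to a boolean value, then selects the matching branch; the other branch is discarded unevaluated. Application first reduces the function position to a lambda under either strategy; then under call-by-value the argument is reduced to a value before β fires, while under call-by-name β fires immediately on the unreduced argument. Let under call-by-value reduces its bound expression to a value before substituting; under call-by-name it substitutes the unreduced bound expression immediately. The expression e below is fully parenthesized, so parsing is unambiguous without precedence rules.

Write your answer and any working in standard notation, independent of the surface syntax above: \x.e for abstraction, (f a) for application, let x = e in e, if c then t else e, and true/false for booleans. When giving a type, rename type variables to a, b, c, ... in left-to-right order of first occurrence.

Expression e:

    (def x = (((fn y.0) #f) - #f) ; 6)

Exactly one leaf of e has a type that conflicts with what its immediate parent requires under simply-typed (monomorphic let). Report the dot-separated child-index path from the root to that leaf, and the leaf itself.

Answer: 0.1 : false

Trace:
\y._ : a -> Int
  unify a -> Int ~ Bool -> b
  unify a ~ Bool
  unify Int ~ b
_ _ : Int
  unify Int ~ Int
  unify Bool ~ Int
  FAIL: mismatch Bool ~ Int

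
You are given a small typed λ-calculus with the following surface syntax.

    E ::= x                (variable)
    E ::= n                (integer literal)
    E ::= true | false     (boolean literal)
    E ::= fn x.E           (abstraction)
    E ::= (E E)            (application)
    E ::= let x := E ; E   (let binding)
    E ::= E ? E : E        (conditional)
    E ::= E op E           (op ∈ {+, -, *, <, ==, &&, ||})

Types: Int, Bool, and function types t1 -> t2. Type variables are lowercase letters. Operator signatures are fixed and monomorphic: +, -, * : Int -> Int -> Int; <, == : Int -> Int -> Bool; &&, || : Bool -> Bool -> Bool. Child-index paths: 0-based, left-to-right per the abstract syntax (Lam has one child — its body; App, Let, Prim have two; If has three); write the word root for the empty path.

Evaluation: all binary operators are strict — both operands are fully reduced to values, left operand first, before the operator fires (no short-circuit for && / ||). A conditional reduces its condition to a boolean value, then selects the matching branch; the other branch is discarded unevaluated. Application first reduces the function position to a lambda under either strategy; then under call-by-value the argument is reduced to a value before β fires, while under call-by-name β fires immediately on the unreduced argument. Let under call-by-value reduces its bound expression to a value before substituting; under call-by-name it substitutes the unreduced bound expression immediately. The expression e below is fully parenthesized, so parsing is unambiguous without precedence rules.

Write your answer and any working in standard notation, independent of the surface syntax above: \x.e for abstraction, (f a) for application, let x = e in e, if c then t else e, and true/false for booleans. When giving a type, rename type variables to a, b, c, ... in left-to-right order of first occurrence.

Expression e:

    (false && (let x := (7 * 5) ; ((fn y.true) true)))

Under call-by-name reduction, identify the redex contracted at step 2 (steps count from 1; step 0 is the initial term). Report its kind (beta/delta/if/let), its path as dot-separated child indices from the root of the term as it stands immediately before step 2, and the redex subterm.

Answer: beta at 1 : ((\y.true) true)

Working:
step 0: (false && (let x = (7 * 5) in ((\y.true) true)))
step 1: [let@1] (false && ((\y.true) true))
step 2: [beta@1] (false && true)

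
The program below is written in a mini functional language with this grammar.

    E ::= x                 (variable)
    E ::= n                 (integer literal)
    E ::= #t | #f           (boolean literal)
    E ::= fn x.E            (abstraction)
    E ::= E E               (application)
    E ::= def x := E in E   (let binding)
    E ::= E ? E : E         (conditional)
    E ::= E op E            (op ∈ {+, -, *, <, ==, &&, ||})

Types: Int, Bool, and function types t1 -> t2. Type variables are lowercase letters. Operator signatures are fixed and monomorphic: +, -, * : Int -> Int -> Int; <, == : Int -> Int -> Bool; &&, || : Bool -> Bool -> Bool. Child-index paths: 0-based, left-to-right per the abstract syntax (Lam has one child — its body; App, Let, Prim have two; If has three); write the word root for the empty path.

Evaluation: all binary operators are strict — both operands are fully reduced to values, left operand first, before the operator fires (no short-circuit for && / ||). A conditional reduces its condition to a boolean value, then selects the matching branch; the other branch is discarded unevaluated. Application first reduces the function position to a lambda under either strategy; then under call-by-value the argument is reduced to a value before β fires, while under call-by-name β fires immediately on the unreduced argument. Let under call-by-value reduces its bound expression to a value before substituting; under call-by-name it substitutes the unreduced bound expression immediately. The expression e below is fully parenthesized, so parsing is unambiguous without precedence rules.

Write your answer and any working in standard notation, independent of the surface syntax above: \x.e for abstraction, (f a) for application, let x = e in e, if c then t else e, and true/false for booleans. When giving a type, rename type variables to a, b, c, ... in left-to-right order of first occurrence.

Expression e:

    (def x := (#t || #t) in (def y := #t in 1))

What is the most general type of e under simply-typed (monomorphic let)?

Answer: Int

Trace:
  unify Bool ~ Bool
  unify Bool ~ Bool
let x : Bool
let y : Bool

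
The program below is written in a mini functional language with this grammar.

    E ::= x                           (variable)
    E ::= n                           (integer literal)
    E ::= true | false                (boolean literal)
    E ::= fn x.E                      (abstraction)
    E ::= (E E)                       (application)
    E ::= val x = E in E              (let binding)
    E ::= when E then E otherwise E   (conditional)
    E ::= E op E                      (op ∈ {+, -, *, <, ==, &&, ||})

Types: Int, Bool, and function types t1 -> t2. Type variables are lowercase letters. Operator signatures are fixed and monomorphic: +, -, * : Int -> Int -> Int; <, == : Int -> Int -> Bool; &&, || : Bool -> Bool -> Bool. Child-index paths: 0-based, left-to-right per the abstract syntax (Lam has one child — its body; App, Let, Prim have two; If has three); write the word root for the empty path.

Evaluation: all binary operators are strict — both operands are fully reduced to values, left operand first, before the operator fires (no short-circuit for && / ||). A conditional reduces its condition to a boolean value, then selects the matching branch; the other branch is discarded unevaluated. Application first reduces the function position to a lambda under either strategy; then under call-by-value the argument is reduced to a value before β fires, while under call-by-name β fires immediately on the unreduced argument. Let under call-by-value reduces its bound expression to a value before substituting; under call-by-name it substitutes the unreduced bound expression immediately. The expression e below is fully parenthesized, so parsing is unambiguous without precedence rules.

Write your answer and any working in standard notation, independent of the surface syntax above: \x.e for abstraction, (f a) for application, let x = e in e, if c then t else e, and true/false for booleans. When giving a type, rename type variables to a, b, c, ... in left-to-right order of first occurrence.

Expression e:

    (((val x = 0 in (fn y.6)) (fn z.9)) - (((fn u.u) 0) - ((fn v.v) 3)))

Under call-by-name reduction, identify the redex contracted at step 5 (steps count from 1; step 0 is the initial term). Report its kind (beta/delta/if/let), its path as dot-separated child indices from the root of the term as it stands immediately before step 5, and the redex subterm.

Answer: delta at 1 : (0 - 3)

Derivation:
step 0: (((let x = 0 in (\y.6)) (\z.9)) - (((\u.u) 0) - ((\v.v) 3)))
step 1: [let@0.0] (((\y.6) (\z.9)) - (((\u.u) 0) - ((\v.v) 3)))
step 2: [beta@0] (6 - (((\u.u) 0) - ((\v.v) 3)))
step 3: [beta@1.0] (6 - (0 - ((\v.v) 3)))
step 4: [beta@1.1] (6 - (0 - 3))
step 5: [delta@1] (6 - -3)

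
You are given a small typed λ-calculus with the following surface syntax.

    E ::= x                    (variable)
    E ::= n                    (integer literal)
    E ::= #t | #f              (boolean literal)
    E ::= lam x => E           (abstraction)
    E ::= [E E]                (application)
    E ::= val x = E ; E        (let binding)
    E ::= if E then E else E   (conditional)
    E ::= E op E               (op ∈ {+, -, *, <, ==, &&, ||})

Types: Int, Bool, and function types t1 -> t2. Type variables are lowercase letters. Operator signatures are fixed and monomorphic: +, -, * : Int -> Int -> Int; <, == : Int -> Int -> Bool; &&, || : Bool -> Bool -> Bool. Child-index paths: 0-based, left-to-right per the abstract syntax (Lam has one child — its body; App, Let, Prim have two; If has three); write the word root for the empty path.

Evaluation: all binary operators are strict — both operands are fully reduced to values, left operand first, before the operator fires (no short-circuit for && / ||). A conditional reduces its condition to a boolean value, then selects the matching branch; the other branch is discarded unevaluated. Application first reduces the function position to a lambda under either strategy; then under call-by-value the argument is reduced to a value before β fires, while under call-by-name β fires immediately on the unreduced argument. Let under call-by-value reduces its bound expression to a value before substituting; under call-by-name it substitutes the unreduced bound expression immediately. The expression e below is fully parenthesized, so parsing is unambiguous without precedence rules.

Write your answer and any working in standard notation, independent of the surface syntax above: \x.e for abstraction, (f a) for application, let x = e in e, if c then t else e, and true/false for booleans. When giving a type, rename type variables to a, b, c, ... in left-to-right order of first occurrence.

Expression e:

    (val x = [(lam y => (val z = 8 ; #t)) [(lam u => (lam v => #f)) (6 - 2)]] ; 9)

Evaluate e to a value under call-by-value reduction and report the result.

Answer: 9

Working:
step 0: (let x = ((\y.(let z = 8 in true)) ((\u.(\v.false)) (6 - 2))) in 9)
step 1: [delta@0.1.1] (let x = ((\y.(let z = 8 in true)) ((\u.(\v.false)) 4)) in 9)
step 2: [beta@0.1] (let x = ((\y.(let z = 8 in true)) (\v.false)) in 9)
step 3: [beta@0] (let x = (let z = 8 in true) in 9)
step 4: [let@0] (let x = true in 9)
step 5: [let@root] 9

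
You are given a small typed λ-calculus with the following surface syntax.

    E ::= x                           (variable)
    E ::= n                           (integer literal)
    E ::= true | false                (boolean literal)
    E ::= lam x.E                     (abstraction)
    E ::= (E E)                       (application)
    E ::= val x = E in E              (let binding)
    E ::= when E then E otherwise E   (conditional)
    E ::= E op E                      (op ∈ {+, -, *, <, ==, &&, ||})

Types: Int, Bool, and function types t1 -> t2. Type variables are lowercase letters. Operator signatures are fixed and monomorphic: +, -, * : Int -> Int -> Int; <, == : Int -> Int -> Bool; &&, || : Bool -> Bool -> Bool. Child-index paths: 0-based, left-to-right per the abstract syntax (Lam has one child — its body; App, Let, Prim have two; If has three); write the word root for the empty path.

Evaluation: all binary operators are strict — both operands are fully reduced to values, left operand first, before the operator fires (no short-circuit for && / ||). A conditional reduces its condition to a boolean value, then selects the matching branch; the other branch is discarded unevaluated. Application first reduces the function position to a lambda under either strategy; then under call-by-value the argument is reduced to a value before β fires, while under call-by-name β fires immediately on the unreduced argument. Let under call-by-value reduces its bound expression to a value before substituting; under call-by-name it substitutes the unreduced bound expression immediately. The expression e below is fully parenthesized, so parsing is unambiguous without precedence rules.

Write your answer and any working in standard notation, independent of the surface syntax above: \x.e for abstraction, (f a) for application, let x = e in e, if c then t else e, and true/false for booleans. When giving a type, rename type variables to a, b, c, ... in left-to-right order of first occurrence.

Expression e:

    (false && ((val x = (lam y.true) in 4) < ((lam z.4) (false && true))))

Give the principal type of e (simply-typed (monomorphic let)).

Working:
  unify Bool ~ Bool
\y._ : a -> Bool
let x : a -> Bool
  unify Int ~ Int
\z._ : b -> Int
  unify Bool ~ Bool
  unify Bool ~ Bool
  unify b -> Int ~ Bool -> c
  unify b ~ Bool
  unify Int ~ c
_ _ : Int
  unify Int ~ Int
  unify Bool ~ Bool

Answer: Bool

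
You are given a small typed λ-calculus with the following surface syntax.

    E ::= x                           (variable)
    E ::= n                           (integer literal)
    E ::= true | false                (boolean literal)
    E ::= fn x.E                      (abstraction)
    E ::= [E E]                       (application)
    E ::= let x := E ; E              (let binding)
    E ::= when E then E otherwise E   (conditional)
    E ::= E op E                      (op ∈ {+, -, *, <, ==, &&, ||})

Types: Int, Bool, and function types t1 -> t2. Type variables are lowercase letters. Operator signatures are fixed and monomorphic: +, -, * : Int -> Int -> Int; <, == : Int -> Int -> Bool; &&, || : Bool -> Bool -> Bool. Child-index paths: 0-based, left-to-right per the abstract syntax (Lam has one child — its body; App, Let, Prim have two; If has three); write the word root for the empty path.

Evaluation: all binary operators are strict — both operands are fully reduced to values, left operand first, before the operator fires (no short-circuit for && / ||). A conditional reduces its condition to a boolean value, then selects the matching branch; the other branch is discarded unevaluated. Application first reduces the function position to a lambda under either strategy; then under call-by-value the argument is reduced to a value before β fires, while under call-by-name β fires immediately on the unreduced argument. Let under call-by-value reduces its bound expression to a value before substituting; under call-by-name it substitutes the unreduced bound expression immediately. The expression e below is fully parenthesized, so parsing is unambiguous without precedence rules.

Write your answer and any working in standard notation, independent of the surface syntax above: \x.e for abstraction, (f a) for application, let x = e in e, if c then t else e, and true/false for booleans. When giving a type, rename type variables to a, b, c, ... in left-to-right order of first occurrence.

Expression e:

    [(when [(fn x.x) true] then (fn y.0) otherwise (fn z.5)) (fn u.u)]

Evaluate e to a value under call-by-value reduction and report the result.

Derivation:
step 0: ((if ((\x.x) true) then (\y.0) else (\z.5)) (\u.u))
step 1: [beta@0.0] ((if true then (\y.0) else (\z.5)) (\u.u))
step 2: [if@0] ((\y.0) (\u.u))
step 3: [beta@root] 0

Answer: 0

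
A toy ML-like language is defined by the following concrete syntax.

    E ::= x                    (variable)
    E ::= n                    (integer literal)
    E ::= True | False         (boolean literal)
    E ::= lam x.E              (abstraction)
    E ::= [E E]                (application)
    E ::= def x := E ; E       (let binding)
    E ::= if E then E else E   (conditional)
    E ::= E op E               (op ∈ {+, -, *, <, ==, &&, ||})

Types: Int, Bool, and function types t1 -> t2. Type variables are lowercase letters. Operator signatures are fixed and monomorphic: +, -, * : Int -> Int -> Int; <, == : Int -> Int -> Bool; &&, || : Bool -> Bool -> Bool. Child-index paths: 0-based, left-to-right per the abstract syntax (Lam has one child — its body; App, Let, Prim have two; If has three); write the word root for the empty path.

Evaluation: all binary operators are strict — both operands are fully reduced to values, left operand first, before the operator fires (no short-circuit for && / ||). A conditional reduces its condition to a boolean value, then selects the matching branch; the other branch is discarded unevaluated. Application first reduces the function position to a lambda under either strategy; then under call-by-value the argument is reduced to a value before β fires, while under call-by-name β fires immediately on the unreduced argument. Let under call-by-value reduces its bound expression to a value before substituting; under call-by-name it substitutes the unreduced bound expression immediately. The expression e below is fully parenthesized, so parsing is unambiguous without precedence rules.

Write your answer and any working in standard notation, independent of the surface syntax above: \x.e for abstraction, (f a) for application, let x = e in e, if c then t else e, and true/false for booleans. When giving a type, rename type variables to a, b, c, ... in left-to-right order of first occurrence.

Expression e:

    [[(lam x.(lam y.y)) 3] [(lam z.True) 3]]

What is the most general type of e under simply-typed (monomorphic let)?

Working:
y : b
\y._ : b -> b
\x._ : a -> b -> b
  unify a -> b -> b ~ Int -> c
  unify a ~ Int
  unify b -> b ~ c
_ _ : b -> b
\z._ : d -> Bool
  unify d -> Bool ~ Int -> e
  unify d ~ Int
  unify Bool ~ e
_ _ : Bool
  unify b -> b ~ Bool -> f
  unify b ~ Bool
  unify Bool ~ f
_ _ : Bool

Answer: Bool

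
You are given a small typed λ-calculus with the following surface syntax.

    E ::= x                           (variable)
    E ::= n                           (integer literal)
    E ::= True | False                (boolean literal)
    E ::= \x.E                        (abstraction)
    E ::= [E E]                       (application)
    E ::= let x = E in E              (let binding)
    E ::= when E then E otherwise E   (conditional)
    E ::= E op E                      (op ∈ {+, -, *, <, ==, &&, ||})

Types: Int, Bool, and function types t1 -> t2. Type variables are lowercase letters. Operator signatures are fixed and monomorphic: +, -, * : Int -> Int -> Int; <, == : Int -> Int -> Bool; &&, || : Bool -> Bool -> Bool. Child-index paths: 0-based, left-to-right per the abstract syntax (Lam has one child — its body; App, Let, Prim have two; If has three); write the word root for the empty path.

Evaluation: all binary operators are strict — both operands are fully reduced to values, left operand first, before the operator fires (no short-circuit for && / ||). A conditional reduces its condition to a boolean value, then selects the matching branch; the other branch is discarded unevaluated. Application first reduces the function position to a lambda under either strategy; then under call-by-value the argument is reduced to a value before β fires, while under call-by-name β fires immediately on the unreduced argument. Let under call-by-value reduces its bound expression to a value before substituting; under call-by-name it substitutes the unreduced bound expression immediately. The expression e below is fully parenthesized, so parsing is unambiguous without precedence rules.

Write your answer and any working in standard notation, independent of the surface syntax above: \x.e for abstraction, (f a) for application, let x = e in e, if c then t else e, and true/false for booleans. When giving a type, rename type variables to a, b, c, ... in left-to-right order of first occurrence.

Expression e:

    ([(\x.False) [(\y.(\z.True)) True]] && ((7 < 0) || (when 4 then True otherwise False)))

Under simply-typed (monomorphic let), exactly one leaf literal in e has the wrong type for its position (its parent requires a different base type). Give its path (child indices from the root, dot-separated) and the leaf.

Working:
\x._ : a -> Bool
\z._ : c -> Bool
\y._ : b -> c -> Bool
  unify b -> c -> Bool ~ Bool -> d
  unify b ~ Bool
  unify c -> Bool ~ d
_ _ : c -> Bool
  unify a -> Bool ~ (c -> Bool) -> e
  unify a ~ c -> Bool
  unify Bool ~ e
_ _ : Bool
  unify Bool ~ Bool
  unify Int ~ Int
  unify Int ~ Int
  unify Bool ~ Bool
  unify Int ~ Bool
  FAIL: mismatch Int ~ Bool

Answer: 1.1.0 : 4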